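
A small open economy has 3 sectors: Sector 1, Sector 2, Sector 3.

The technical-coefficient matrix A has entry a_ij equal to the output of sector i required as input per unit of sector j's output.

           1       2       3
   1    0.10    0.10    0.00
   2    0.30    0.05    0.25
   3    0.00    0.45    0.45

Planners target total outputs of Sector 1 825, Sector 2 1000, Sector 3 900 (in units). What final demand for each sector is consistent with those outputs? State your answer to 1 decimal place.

d_1 = 642.5, d_2 = 477.5, d_3 = 45.0

I − A =
  [   0.90    -0.10     0.00]
  [  -0.30     0.95    -0.25]
  [   0.00    -0.45     0.55]
d = (I − A) x:
  d_1 = (+0.90)·825 + (-0.10)·1000 + (+0.00)·900 = 642.5
  d_2 = (-0.30)·825 + (+0.95)·1000 + (-0.25)·900 = 477.5
  d_3 = (+0.00)·825 + (-0.45)·1000 + (+0.55)·900 = 45.0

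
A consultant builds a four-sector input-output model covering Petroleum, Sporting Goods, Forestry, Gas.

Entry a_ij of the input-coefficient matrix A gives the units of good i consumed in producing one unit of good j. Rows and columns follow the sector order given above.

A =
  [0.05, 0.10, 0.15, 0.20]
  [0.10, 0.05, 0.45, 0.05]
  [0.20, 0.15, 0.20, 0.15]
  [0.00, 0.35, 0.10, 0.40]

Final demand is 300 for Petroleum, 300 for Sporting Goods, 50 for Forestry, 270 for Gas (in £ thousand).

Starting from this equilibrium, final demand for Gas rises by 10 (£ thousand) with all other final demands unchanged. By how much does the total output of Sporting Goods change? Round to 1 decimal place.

I − A =
  [   0.95    -0.10    -0.15    -0.20]
  [  -0.10     0.95    -0.45    -0.05]
  [  -0.20    -0.15     0.80    -0.15]
  [   0.00    -0.35    -0.10     0.60]
Compute the cofactors C_ij = (−1)^(i+j)·(3×3 minor ij) of I−A; the adjugate is their transpose:
adj(I−A) = Cᵀ =
  [ 0.362875   0.126875   0.160875   0.171750]
  [ 0.101500   0.419750   0.272250   0.136875]
  [ 0.124750   0.161375   0.511875   0.183000]
  [ 0.080000   0.271750   0.244125   0.610125]
det(I−A) = Σ_j (I−A)_1j·C_1j = (0.95)(0.362875) + (-0.10)(0.101500) + (-0.15)(0.124750) + (-0.20)(0.080000) = 0.29986875
(I − A)⁻¹ = adj(I−A) / det(I−A) ≈
  [   1.2101     0.4231     0.5365     0.5728]
  [   0.3385     1.3998     0.9079     0.4564]
  [   0.4160     0.5382     1.7070     0.6103]
  [   0.2668     0.9062     0.8141     2.0346]
Δx = (I − A)⁻¹ Δd with Δd having +10 in the Gas component and 0 elsewhere.
So Δx_S = L_SG · (+10), where L_SG = adj(I−A)_SG / det(I−A) = 0.136875 / 0.29986875.
Δx_S = 0.136875 × (+10) / 0.29986875 = 1.36875 / 0.29986875 ≈ 4.6.

Δx_S = 4.6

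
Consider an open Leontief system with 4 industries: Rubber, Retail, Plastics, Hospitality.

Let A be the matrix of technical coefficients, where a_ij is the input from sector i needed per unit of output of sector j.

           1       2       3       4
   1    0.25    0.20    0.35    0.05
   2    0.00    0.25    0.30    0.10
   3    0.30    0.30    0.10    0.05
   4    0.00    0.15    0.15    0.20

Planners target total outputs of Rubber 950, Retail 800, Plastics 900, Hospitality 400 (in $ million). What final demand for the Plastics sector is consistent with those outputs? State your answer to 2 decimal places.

d_3 = 265.00

I − A =
  [   0.75    -0.20    -0.35    -0.05]
  [   0.00     0.75    -0.30    -0.10]
  [  -0.30    -0.30     0.90    -0.05]
  [   0.00    -0.15    -0.15     0.80]
d = (I − A) x:
  d_1 = (+0.75)·950 + (-0.20)·800 + (-0.35)·900 + (-0.05)·400 = 217.50
  d_2 = (+0.00)·950 + (+0.75)·800 + (-0.30)·900 + (-0.10)·400 = 290.00
  d_3 = (-0.30)·950 + (-0.30)·800 + (+0.90)·900 + (-0.05)·400 = 265.00
  d_4 = (+0.00)·950 + (-0.15)·800 + (-0.15)·900 + (+0.80)·400 = 65.00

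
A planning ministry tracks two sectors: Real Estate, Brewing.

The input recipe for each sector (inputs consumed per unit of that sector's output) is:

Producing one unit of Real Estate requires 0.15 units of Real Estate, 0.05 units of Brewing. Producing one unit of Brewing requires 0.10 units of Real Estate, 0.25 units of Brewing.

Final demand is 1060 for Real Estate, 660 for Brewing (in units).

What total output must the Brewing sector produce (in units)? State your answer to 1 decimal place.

x_B = 970.8

I − A =
  [   0.85    -0.10]
  [  -0.05     0.75]
det(I−A) = (0.85)(0.75) − (-0.10)(-0.05) = 0.6325
adj(I−A) = [[0.75, 0.10], [0.05, 0.85]]
(I − A)⁻¹ = adj(I−A) / det(I−A) ≈
  [   1.1858     0.1581]
  [   0.0791     1.3439]
x = (I − A)⁻¹ d = adj(I−A)·d / det(I−A), with det(I−A) = 0.6325:
  x_R = (0.75·1060 + 0.10·660) / 0.6325 = 861.00 / 0.6325 ≈ 1361.3
  x_B = (0.05·1060 + 0.85·660) / 0.6325 = 614.00 / 0.6325 ≈ 970.8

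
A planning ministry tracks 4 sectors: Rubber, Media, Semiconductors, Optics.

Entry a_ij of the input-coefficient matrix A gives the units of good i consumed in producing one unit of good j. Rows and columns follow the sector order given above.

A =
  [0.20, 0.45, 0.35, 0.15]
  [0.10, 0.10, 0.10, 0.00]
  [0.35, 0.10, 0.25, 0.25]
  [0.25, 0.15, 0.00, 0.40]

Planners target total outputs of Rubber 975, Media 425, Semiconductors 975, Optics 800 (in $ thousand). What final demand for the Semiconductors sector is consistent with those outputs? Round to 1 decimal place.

I − A =
  [   0.80    -0.45    -0.35    -0.15]
  [  -0.10     0.90    -0.10     0.00]
  [  -0.35    -0.10     0.75    -0.25]
  [  -0.25    -0.15     0.00     0.60]
d = (I − A) x:
  d_1 = (+0.80)·975 + (-0.45)·425 + (-0.35)·975 + (-0.15)·800 = 127.5
  d_2 = (-0.10)·975 + (+0.90)·425 + (-0.10)·975 + (+0.00)·800 = 187.5
  d_3 = (-0.35)·975 + (-0.10)·425 + (+0.75)·975 + (-0.25)·800 = 147.5
  d_4 = (-0.25)·975 + (-0.15)·425 + (+0.00)·975 + (+0.60)·800 = 172.5

d_3 = 147.5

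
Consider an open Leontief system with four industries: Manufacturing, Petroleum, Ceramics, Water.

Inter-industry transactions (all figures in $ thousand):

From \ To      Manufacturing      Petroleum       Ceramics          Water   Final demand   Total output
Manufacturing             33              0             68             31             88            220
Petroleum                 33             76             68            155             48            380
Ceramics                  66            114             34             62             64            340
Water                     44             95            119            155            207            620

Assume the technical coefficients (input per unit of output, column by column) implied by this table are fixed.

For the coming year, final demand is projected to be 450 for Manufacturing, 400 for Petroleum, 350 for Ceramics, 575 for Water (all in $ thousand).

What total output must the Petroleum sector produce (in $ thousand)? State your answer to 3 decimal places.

Technical coefficients a_ij = z_ij / X_j:
  a_MM = 33/220 = 0.15, a_PM = 33/220 = 0.15, a_CM = 66/220 = 0.30, a_WM = 44/220 = 0.20
  a_MP = 0/380 = 0.00, a_PP = 76/380 = 0.20, a_CP = 114/380 = 0.30, a_WP = 95/380 = 0.25
  a_MC = 68/340 = 0.20, a_PC = 68/340 = 0.20, a_CC = 34/340 = 0.10, a_WC = 119/340 = 0.35
  a_MW = 31/620 = 0.05, a_PW = 155/620 = 0.25, a_CW = 62/620 = 0.10, a_WW = 155/620 = 0.25
I − A =
  [   0.85     0.00    -0.20    -0.05]
  [  -0.15     0.80    -0.20    -0.25]
  [  -0.30    -0.30     0.90    -0.10]
  [  -0.20    -0.25    -0.35     0.75]
Compute the cofactors C_ij = (−1)^(i+j)·(3×3 minor ij) of I−A; the adjugate is their transpose:
adj(I−A) = Cᵀ =
  [ 0.37950   0.06650   0.12400   0.06400]
  [ 0.21625   0.48075   0.23500   0.20600]
  [ 0.22975   0.21325   0.44700   0.14600]
  [ 0.28050   0.27750   0.32000   0.50400]
det(I−A) = Σ_j (I−A)_1j·C_1j = (0.85)(0.37950) + (0.00)(0.21625) + (-0.20)(0.22975) + (-0.05)(0.28050) = 0.2626
(I − A)⁻¹ = adj(I−A) / det(I−A) ≈
  [   1.4452     0.2532     0.4722     0.2437]
  [   0.8235     1.8307     0.8949     0.7845]
  [   0.8749     0.8121     1.7022     0.5560]
  [   1.0682     1.0567     1.2186     1.9193]
x = (I − A)⁻¹ d = adj(I−A)·d / det(I−A), with det(I−A) = 0.2626:
  x_M = (0.37950·450 + 0.06650·400 + 0.12400·350 + 0.06400·575) / 0.2626 = 277.575 / 0.2626 ≈ 1057.026
  x_P = (0.21625·450 + 0.48075·400 + 0.23500·350 + 0.20600·575) / 0.2626 = 490.3125 / 0.2626 ≈ 1867.146
  x_C = (0.22975·450 + 0.21325·400 + 0.44700·350 + 0.14600·575) / 0.2626 = 429.0875 / 0.2626 ≈ 1633.997
  x_W = (0.28050·450 + 0.27750·400 + 0.32000·350 + 0.50400·575) / 0.2626 = 639.025 / 0.2626 ≈ 2433.454

x_P = 1867.146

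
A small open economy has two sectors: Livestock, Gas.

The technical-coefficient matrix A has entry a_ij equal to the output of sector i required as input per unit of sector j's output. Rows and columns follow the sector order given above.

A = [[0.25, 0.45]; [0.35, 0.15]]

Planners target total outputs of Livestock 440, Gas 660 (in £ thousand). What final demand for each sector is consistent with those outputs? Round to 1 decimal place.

d_1 = 33.0, d_2 = 407.0

I − A =
  [   0.75    -0.45]
  [  -0.35     0.85]
d = (I − A) x:
  d_1 = (+0.75)·440 + (-0.45)·660 = 33.0
  d_2 = (-0.35)·440 + (+0.85)·660 = 407.0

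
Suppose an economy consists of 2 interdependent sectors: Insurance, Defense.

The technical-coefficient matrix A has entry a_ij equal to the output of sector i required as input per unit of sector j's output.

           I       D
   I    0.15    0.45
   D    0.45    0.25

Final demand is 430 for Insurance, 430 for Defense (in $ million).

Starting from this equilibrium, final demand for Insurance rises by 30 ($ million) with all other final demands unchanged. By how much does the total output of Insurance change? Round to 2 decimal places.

Δx_I = 51.72

I − A =
  [   0.85    -0.45]
  [  -0.45     0.75]
det(I−A) = (0.85)(0.75) − (-0.45)(-0.45) = 0.4350
adj(I−A) = [[0.75, 0.45], [0.45, 0.85]]
(I − A)⁻¹ = adj(I−A) / det(I−A) ≈
  [   1.7241     1.0345]
  [   1.0345     1.9540]
Δx = (I − A)⁻¹ Δd with Δd having +30 in the Insurance component and 0 elsewhere.
So Δx_I = L_II · (+30), where L_II = adj(I−A)_II / det(I−A) = 0.75 / 0.4350.
Δx_I = 0.75 × (+30) / 0.4350 = 22.50 / 0.4350 ≈ 51.72.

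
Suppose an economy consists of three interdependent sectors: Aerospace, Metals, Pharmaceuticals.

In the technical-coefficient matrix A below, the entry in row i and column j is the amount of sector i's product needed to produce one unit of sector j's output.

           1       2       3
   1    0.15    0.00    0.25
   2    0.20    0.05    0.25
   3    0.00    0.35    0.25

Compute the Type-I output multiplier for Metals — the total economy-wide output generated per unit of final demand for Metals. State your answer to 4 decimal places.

I − A =
  [   0.85     0.00    -0.25]
  [  -0.20     0.95    -0.25]
  [   0.00    -0.35     0.75]
Cofactors of I−A, C_ij = (−1)^(i+j)·(minor ij) (rows/columns in the sector order above):
  C_11 = (0.95)(0.75) − (-0.25)(-0.35) = 0.6250
  C_12 = −[(-0.20)(0.75) − (-0.25)(0.00)] = 0.1500
  C_13 = (-0.20)(-0.35) − (0.95)(0.00) = 0.0700
  C_21 = −[(0.00)(0.75) − (-0.25)(-0.35)] = 0.0875
  C_22 = (0.85)(0.75) − (-0.25)(0.00) = 0.6375
  C_23 = −[(0.85)(-0.35) − (0.00)(0.00)] = 0.2975
  C_31 = (0.00)(-0.25) − (-0.25)(0.95) = 0.2375
  C_32 = −[(0.85)(-0.25) − (-0.25)(-0.20)] = 0.2625
  C_33 = (0.85)(0.95) − (0.00)(-0.20) = 0.8075
det(I−A) = Σ_j (I−A)_1j·C_1j = (0.85)(0.6250) + (0.00)(0.1500) + (-0.25)(0.0700) = 0.51375
adj(I−A) = Cᵀ =
  [ 0.6250   0.0875   0.2375]
  [ 0.1500   0.6375   0.2625]
  [ 0.0700   0.2975   0.8075]
(I − A)⁻¹ = adj(I−A) / det(I−A) ≈
  [   1.21655     0.17032     0.46229]
  [   0.29197     1.24088     0.51095]
  [   0.13625     0.57908     1.57178]
The output multiplier for sector j is the column-j sum of the Leontief inverse (I − A)⁻¹ = adj(I−A) / det(I−A).
Column 2 of adj(I−A): (0.0875, 0.6375, 0.2975); det(I−A) = 0.51375.
m_2 = (0.0875 + 0.6375 + 0.2975) / 0.51375 = 1.0225 / 0.51375 ≈ 1.9903.

m_2 = 1.9903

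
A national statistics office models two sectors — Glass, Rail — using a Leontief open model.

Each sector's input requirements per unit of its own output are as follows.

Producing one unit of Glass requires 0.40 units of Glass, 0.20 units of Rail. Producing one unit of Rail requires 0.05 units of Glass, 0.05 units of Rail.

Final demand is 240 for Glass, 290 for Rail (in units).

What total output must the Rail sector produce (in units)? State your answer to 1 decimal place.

I − A =
  [   0.60    -0.05]
  [  -0.20     0.95]
det(I−A) = (0.60)(0.95) − (-0.05)(-0.20) = 0.5600
adj(I−A) = [[0.95, 0.05], [0.20, 0.60]]
(I − A)⁻¹ = adj(I−A) / det(I−A) ≈
  [   1.6964     0.0893]
  [   0.3571     1.0714]
x = (I − A)⁻¹ d = adj(I−A)·d / det(I−A), with det(I−A) = 0.5600:
  x_G = (0.95·240 + 0.05·290) / 0.5600 = 242.50 / 0.5600 ≈ 433.0
  x_R = (0.20·240 + 0.60·290) / 0.5600 = 222.00 / 0.5600 ≈ 396.4

x_R = 396.4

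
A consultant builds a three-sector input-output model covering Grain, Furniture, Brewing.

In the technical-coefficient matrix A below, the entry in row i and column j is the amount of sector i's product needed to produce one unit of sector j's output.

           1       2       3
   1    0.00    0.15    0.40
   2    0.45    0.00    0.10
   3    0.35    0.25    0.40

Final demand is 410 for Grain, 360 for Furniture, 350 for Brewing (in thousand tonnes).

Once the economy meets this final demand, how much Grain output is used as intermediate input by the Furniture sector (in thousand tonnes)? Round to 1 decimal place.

I − A =
  [   1.00    -0.15    -0.40]
  [  -0.45     1.00    -0.10]
  [  -0.35    -0.25     0.60]
Cofactors of I−A, C_ij = (−1)^(i+j)·(minor ij) (rows/columns in the sector order above):
  C_11 = (1.00)(0.60) − (-0.10)(-0.25) = 0.5750
  C_12 = −[(-0.45)(0.60) − (-0.10)(-0.35)] = 0.3050
  C_13 = (-0.45)(-0.25) − (1.00)(-0.35) = 0.4625
  C_21 = −[(-0.15)(0.60) − (-0.40)(-0.25)] = 0.1900
  C_22 = (1.00)(0.60) − (-0.40)(-0.35) = 0.4600
  C_23 = −[(1.00)(-0.25) − (-0.15)(-0.35)] = 0.3025
  C_31 = (-0.15)(-0.10) − (-0.40)(1.00) = 0.4150
  C_32 = −[(1.00)(-0.10) − (-0.40)(-0.45)] = 0.2800
  C_33 = (1.00)(1.00) − (-0.15)(-0.45) = 0.9325
det(I−A) = Σ_j (I−A)_1j·C_1j = (1.00)(0.5750) + (-0.15)(0.3050) + (-0.40)(0.4625) = 0.34425
adj(I−A) = Cᵀ =
  [ 0.5750   0.1900   0.4150]
  [ 0.3050   0.4600   0.2800]
  [ 0.4625   0.3025   0.9325]
(I − A)⁻¹ = adj(I−A) / det(I−A) ≈
  [   1.6703     0.5519     1.2055]
  [   0.8860     1.3362     0.8134]
  [   1.3435     0.8787     2.7088]
First solve x = (I − A)⁻¹ d = adj(I−A)·d / det(I−A); in particular x_2 = (0.3050·410 + 0.4600·360 + 0.2800·350) / 0.34425 = 388.65 / 0.34425 ≈ 1128.976.
Intermediate flow from 1 to 2: z_12 = a_12 · x_2 = 0.15 × 388.65 / 0.34425 = 58.2975 / 0.34425 ≈ 169.3.

z_12 = 169.3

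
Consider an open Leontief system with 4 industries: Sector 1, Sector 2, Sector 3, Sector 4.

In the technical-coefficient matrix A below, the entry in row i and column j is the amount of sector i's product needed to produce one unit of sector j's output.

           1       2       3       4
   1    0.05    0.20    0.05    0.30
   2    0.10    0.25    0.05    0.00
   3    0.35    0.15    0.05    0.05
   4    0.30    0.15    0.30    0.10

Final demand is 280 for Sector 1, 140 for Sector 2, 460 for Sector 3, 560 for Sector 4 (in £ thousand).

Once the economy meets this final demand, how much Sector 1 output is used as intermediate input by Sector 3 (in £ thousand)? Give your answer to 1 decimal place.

I − A =
  [   0.95    -0.20    -0.05    -0.30]
  [  -0.10     0.75    -0.05     0.00]
  [  -0.35    -0.15     0.95    -0.05]
  [  -0.30    -0.15    -0.30     0.90]
Compute the cofactors C_ij = (−1)^(i+j)·(3×3 minor ij) of I−A; the adjugate is their transpose:
adj(I−A) = Cᵀ =
  [ 0.622875   0.231375   0.112500   0.213875]
  [ 0.100500   0.664500   0.051750   0.036375]
  [ 0.261750   0.203625   0.551250   0.117875]
  [ 0.311625   0.255750   0.229875   0.633375]
det(I−A) = Σ_j (I−A)_1j·C_1j = (0.95)(0.622875) + (-0.20)(0.100500) + (-0.05)(0.261750) + (-0.30)(0.311625) = 0.46505625
(I − A)⁻¹ = adj(I−A) / det(I−A) ≈
  [   1.3394     0.4975     0.2419     0.4599]
  [   0.2161     1.4289     0.1113     0.0782]
  [   0.5628     0.4379     1.1853     0.2535]
  [   0.6701     0.5499     0.4943     1.3619]
First solve x = (I − A)⁻¹ d = adj(I−A)·d / det(I−A); in particular x_3 = (0.261750·280 + 0.203625·140 + 0.551250·460 + 0.117875·560) / 0.46505625 = 421.3825 / 0.46505625 ≈ 906.089.
Intermediate flow from 1 to 3: z_13 = a_13 · x_3 = 0.05 × 421.3825 / 0.46505625 = 21.069125 / 0.46505625 ≈ 45.3.

z_13 = 45.3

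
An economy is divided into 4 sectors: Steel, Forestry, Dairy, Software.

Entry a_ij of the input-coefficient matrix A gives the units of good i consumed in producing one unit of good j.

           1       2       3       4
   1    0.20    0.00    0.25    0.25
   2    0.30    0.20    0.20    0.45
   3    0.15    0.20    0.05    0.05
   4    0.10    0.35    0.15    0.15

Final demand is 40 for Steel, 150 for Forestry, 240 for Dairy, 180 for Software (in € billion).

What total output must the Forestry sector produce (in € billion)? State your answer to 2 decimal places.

x_2 = 912.43

I − A =
  [   0.80     0.00    -0.25    -0.25]
  [  -0.30     0.80    -0.20    -0.45]
  [  -0.15    -0.20     0.95    -0.05]
  [  -0.10    -0.35    -0.15     0.85]
Compute the cofactors C_ij = (−1)^(i+j)·(3×3 minor ij) of I−A; the adjugate is their transpose:
adj(I−A) = Cᵀ =
  [ 0.439375   0.137500   0.178125   0.212500]
  [ 0.319375   0.577500   0.271250   0.415625]
  [ 0.147625   0.158125   0.371750   0.149000]
  [ 0.209250   0.281875   0.198250   0.531000]
det(I−A) = Σ_j (I−A)_1j·C_1j = (0.80)(0.439375) + (0.00)(0.319375) + (-0.25)(0.147625) + (-0.25)(0.209250) = 0.26228125
(I − A)⁻¹ = adj(I−A) / det(I−A) ≈
  [   1.6752     0.5242     0.6791     0.8102]
  [   1.2177     2.2018     1.0342     1.5847]
  [   0.5628     0.6029     1.4174     0.5681]
  [   0.7978     1.0747     0.7559     2.0245]
x = (I − A)⁻¹ d = adj(I−A)·d / det(I−A), with det(I−A) = 0.26228125:
  x_1 = (0.439375·40 + 0.137500·150 + 0.178125·240 + 0.212500·180) / 0.26228125 = 119.20 / 0.26228125 ≈ 454.47
  x_2 = (0.319375·40 + 0.577500·150 + 0.271250·240 + 0.415625·180) / 0.26228125 = 239.3125 / 0.26228125 ≈ 912.43
  x_3 = (0.147625·40 + 0.158125·150 + 0.371750·240 + 0.149000·180) / 0.26228125 = 145.66375 / 0.26228125 ≈ 555.37
  x_4 = (0.209250·40 + 0.281875·150 + 0.198250·240 + 0.531000·180) / 0.26228125 = 193.81125 / 0.26228125 ≈ 738.94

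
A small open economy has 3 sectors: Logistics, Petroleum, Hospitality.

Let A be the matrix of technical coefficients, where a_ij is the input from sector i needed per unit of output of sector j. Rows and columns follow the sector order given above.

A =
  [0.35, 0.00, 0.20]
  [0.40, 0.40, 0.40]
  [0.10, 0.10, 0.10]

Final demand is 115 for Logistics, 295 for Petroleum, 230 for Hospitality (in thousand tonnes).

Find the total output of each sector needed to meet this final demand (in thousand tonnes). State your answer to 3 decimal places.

I − A =
  [   0.65     0.00    -0.20]
  [  -0.40     0.60    -0.40]
  [  -0.10    -0.10     0.90]
Cofactors of I−A, C_ij = (−1)^(i+j)·(minor ij) (rows/columns in the sector order above):
  C_11 = (0.60)(0.90) − (-0.40)(-0.10) = 0.5000
  C_12 = −[(-0.40)(0.90) − (-0.40)(-0.10)] = 0.4000
  C_13 = (-0.40)(-0.10) − (0.60)(-0.10) = 0.1000
  C_21 = −[(0.00)(0.90) − (-0.20)(-0.10)] = 0.0200
  C_22 = (0.65)(0.90) − (-0.20)(-0.10) = 0.5650
  C_23 = −[(0.65)(-0.10) − (0.00)(-0.10)] = 0.0650
  C_31 = (0.00)(-0.40) − (-0.20)(0.60) = 0.1200
  C_32 = −[(0.65)(-0.40) − (-0.20)(-0.40)] = 0.3400
  C_33 = (0.65)(0.60) − (0.00)(-0.40) = 0.3900
det(I−A) = Σ_j (I−A)_1j·C_1j = (0.65)(0.5000) + (0.00)(0.4000) + (-0.20)(0.1000) = 0.3050
adj(I−A) = Cᵀ =
  [ 0.5000   0.0200   0.1200]
  [ 0.4000   0.5650   0.3400]
  [ 0.1000   0.0650   0.3900]
(I − A)⁻¹ = adj(I−A) / det(I−A) ≈
  [   1.6393     0.0656     0.3934]
  [   1.3115     1.8525     1.1148]
  [   0.3279     0.2131     1.2787]
x = (I − A)⁻¹ d = adj(I−A)·d / det(I−A), with det(I−A) = 0.3050:
  x_L = (0.5000·115 + 0.0200·295 + 0.1200·230) / 0.3050 = 91.00 / 0.3050 ≈ 298.361
  x_P = (0.4000·115 + 0.5650·295 + 0.3400·230) / 0.3050 = 290.875 / 0.3050 ≈ 953.689
  x_H = (0.1000·115 + 0.0650·295 + 0.3900·230) / 0.3050 = 120.375 / 0.3050 ≈ 394.672

x_L = 298.361, x_P = 953.689, x_H = 394.672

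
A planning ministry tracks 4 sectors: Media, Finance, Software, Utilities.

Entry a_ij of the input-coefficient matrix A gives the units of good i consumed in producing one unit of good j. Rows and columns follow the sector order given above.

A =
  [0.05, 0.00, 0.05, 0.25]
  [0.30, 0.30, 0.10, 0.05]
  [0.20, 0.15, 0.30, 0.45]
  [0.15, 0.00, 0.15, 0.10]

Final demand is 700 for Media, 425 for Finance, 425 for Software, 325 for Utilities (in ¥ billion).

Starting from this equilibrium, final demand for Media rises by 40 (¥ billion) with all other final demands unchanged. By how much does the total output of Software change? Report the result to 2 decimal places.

I − A =
  [   0.95     0.00    -0.05    -0.25]
  [  -0.30     0.70    -0.10    -0.05]
  [  -0.20    -0.15     0.70    -0.45]
  [  -0.15     0.00    -0.15     0.90]
Compute the cofactors C_ij = (−1)^(i+j)·(3×3 minor ij) of I−A; the adjugate is their transpose:
adj(I−A) = Cᵀ =
  [ 0.379125   0.012375   0.057750   0.134875]
  [ 0.200250   0.488250   0.114000   0.139750]
  [ 0.214875   0.122625   0.572250   0.352625]
  [ 0.099000   0.022500   0.105000   0.442000]
det(I−A) = Σ_j (I−A)_1j·C_1j = (0.95)(0.379125) + (0.00)(0.200250) + (-0.05)(0.214875) + (-0.25)(0.099000) = 0.324675
(I − A)⁻¹ = adj(I−A) / det(I−A) ≈
  [   1.1677     0.0381     0.1779     0.4154]
  [   0.6168     1.5038     0.3511     0.4304]
  [   0.6618     0.3777     1.7625     1.0861]
  [   0.3049     0.0693     0.3234     1.3614]
Δx = (I − A)⁻¹ Δd with Δd having +40 in the Media component and 0 elsewhere.
So Δx_3 = L_31 · (+40), where L_31 = adj(I−A)_31 / det(I−A) = 0.214875 / 0.324675.
Δx_3 = 0.214875 × (+40) / 0.324675 = 8.595 / 0.324675 ≈ 26.47.

Δx_3 = 26.47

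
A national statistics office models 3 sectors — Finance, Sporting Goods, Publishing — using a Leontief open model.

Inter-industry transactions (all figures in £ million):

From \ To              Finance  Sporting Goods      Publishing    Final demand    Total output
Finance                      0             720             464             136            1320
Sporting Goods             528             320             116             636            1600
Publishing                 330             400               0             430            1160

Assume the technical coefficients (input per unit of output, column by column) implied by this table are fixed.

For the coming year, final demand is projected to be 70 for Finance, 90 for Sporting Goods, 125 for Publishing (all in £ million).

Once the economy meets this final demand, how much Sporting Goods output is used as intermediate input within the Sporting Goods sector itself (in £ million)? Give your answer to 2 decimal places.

Technical coefficients a_ij = z_ij / X_j:
  a_11 = 0/1320 = 0.00, a_21 = 528/1320 = 0.40, a_31 = 330/1320 = 0.25
  a_12 = 720/1600 = 0.45, a_22 = 320/1600 = 0.20, a_32 = 400/1600 = 0.25
  a_13 = 464/1160 = 0.40, a_23 = 116/1160 = 0.10, a_33 = 0/1160 = 0.00
I − A =
  [   1.00    -0.45    -0.40]
  [  -0.40     0.80    -0.10]
  [  -0.25    -0.25     1.00]
Cofactors of I−A, C_ij = (−1)^(i+j)·(minor ij) (rows/columns in the sector order above):
  C_11 = (0.80)(1.00) − (-0.10)(-0.25) = 0.7750
  C_12 = −[(-0.40)(1.00) − (-0.10)(-0.25)] = 0.4250
  C_13 = (-0.40)(-0.25) − (0.80)(-0.25) = 0.3000
  C_21 = −[(-0.45)(1.00) − (-0.40)(-0.25)] = 0.5500
  C_22 = (1.00)(1.00) − (-0.40)(-0.25) = 0.9000
  C_23 = −[(1.00)(-0.25) − (-0.45)(-0.25)] = 0.3625
  C_31 = (-0.45)(-0.10) − (-0.40)(0.80) = 0.3650
  C_32 = −[(1.00)(-0.10) − (-0.40)(-0.40)] = 0.2600
  C_33 = (1.00)(0.80) − (-0.45)(-0.40) = 0.6200
det(I−A) = Σ_j (I−A)_1j·C_1j = (1.00)(0.7750) + (-0.45)(0.4250) + (-0.40)(0.3000) = 0.46375
adj(I−A) = Cᵀ =
  [ 0.7750   0.5500   0.3650]
  [ 0.4250   0.9000   0.2600]
  [ 0.3000   0.3625   0.6200]
(I − A)⁻¹ = adj(I−A) / det(I−A) ≈
  [   1.6712     1.1860     0.7871]
  [   0.9164     1.9407     0.5606]
  [   0.6469     0.7817     1.3369]
First solve x = (I − A)⁻¹ d = adj(I−A)·d / det(I−A); in particular x_2 = (0.4250·70 + 0.9000·90 + 0.2600·125) / 0.46375 = 143.25 / 0.46375 ≈ 308.8949.
Intermediate flow from 2 to 2: z_22 = a_22 · x_2 = 0.20 × 143.25 / 0.46375 = 28.65 / 0.46375 ≈ 61.78.

z_22 = 61.78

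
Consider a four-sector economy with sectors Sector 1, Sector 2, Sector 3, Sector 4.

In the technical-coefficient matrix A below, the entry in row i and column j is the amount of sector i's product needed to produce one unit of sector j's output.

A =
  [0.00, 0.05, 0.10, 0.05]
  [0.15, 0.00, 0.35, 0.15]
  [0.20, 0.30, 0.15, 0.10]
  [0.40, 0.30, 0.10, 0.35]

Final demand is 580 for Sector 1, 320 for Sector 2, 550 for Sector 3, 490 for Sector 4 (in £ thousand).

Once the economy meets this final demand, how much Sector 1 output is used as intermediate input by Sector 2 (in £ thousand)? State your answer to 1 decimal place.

z_12 = 67.1

I − A =
  [   1.00    -0.05    -0.10    -0.05]
  [  -0.15     1.00    -0.35    -0.15]
  [  -0.20    -0.30     0.85    -0.10]
  [  -0.40    -0.30    -0.10     0.65]
Compute the cofactors C_ij = (−1)^(i+j)·(3×3 minor ij) of I−A; the adjugate is their transpose:
adj(I−A) = Cᵀ =
  [ 0.421000   0.063875   0.082875   0.059875]
  [ 0.194875   0.507500   0.252000   0.170875]
  [ 0.212750   0.230500   0.574875   0.158000]
  [ 0.381750   0.309000   0.255750   0.710625]
det(I−A) = Σ_j (I−A)_1j·C_1j = (1.00)(0.421000) + (-0.05)(0.194875) + (-0.10)(0.212750) + (-0.05)(0.381750) = 0.37089375
(I − A)⁻¹ = adj(I−A) / det(I−A) ≈
  [   1.1351     0.1722     0.2234     0.1614]
  [   0.5254     1.3683     0.6794     0.4607]
  [   0.5736     0.6215     1.5500     0.4260]
  [   1.0293     0.8331     0.6896     1.9160]
First solve x = (I − A)⁻¹ d = adj(I−A)·d / det(I−A); in particular x_2 = (0.194875·580 + 0.507500·320 + 0.252000·550 + 0.170875·490) / 0.37089375 = 497.75625 / 0.37089375 ≈ 1342.045.
Intermediate flow from 1 to 2: z_12 = a_12 · x_2 = 0.05 × 497.75625 / 0.37089375 = 24.8878125 / 0.37089375 ≈ 67.1.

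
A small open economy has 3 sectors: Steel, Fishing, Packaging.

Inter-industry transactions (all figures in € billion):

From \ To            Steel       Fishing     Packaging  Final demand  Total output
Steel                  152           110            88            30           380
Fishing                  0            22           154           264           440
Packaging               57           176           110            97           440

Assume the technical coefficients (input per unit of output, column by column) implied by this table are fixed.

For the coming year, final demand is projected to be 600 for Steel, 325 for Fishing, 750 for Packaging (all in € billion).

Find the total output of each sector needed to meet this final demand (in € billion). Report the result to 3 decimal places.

Technical coefficients a_ij = z_ij / X_j:
  a_11 = 152/380 = 0.40, a_21 = 0/380 = 0.00, a_31 = 57/380 = 0.15
  a_12 = 110/440 = 0.25, a_22 = 22/440 = 0.05, a_32 = 176/440 = 0.40
  a_13 = 88/440 = 0.20, a_23 = 154/440 = 0.35, a_33 = 110/440 = 0.25
I − A =
  [   0.60    -0.25    -0.20]
  [   0.00     0.95    -0.35]
  [  -0.15    -0.40     0.75]
Cofactors of I−A, C_ij = (−1)^(i+j)·(minor ij) (rows/columns in the sector order above):
  C_11 = (0.95)(0.75) − (-0.35)(-0.40) = 0.5725
  C_12 = −[(0.00)(0.75) − (-0.35)(-0.15)] = 0.0525
  C_13 = (0.00)(-0.40) − (0.95)(-0.15) = 0.1425
  C_21 = −[(-0.25)(0.75) − (-0.20)(-0.40)] = 0.2675
  C_22 = (0.60)(0.75) − (-0.20)(-0.15) = 0.4200
  C_23 = −[(0.60)(-0.40) − (-0.25)(-0.15)] = 0.2775
  C_31 = (-0.25)(-0.35) − (-0.20)(0.95) = 0.2775
  C_32 = −[(0.60)(-0.35) − (-0.20)(0.00)] = 0.2100
  C_33 = (0.60)(0.95) − (-0.25)(0.00) = 0.5700
det(I−A) = Σ_j (I−A)_1j·C_1j = (0.60)(0.5725) + (-0.25)(0.0525) + (-0.20)(0.1425) = 0.301875
adj(I−A) = Cᵀ =
  [ 0.5725   0.2675   0.2775]
  [ 0.0525   0.4200   0.2100]
  [ 0.1425   0.2775   0.5700]
(I − A)⁻¹ = adj(I−A) / det(I−A) ≈
  [   1.8965     0.8861     0.9193]
  [   0.1739     1.3913     0.6957]
  [   0.4720     0.9193     1.8882]
x = (I − A)⁻¹ d = adj(I−A)·d / det(I−A), with det(I−A) = 0.301875:
  x_1 = (0.5725·600 + 0.2675·325 + 0.2775·750) / 0.301875 = 638.5625 / 0.301875 ≈ 2115.321
  x_2 = (0.0525·600 + 0.4200·325 + 0.2100·750) / 0.301875 = 325.50 / 0.301875 ≈ 1078.261
  x_3 = (0.1425·600 + 0.2775·325 + 0.5700·750) / 0.301875 = 603.1875 / 0.301875 ≈ 1998.137

x_1 = 2115.321, x_2 = 1078.261, x_3 = 1998.137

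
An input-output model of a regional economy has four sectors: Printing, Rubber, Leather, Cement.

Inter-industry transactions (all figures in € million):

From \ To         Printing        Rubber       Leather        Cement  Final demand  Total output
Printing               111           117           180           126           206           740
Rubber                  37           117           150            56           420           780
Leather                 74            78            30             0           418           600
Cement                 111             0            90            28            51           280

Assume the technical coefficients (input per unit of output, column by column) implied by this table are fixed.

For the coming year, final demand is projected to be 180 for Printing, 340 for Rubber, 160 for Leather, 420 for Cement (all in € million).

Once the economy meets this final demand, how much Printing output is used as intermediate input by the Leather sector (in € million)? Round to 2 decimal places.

z_PL = 97.63

Technical coefficients a_ij = z_ij / X_j:
  a_PP = 111/740 = 0.15, a_RP = 37/740 = 0.05, a_LP = 74/740 = 0.10, a_CP = 111/740 = 0.15
  a_PR = 117/780 = 0.15, a_RR = 117/780 = 0.15, a_LR = 78/780 = 0.10, a_CR = 0/780 = 0.00
  a_PL = 180/600 = 0.30, a_RL = 150/600 = 0.25, a_LL = 30/600 = 0.05, a_CL = 90/600 = 0.15
  a_PC = 126/280 = 0.45, a_RC = 56/280 = 0.20, a_LC = 0/280 = 0.00, a_CC = 28/280 = 0.10
I − A =
  [   0.85    -0.15    -0.30    -0.45]
  [  -0.05     0.85    -0.25    -0.20]
  [  -0.10    -0.10     0.95     0.00]
  [  -0.15     0.00    -0.15     0.90]
Compute the cofactors C_ij = (−1)^(i+j)·(3×3 minor ij) of I−A; the adjugate is their transpose:
adj(I−A) = Cᵀ =
  [ 0.701250   0.162000   0.325125   0.386625]
  [ 0.096750   0.628875   0.225750   0.188125]
  [ 0.084000   0.083250   0.581625   0.060500]
  [ 0.130875   0.040875   0.151125   0.627250]
det(I−A) = Σ_j (I−A)_1j·C_1j = (0.85)(0.701250) + (-0.15)(0.096750) + (-0.30)(0.084000) + (-0.45)(0.130875) = 0.49745625
(I − A)⁻¹ = adj(I−A) / det(I−A) ≈
  [   1.4097     0.3257     0.6536     0.7772]
  [   0.1945     1.2642     0.4538     0.3782]
  [   0.1689     0.1674     1.1692     0.1216]
  [   0.2631     0.0822     0.3038     1.2609]
First solve x = (I − A)⁻¹ d = adj(I−A)·d / det(I−A); in particular x_L = (0.084000·180 + 0.083250·340 + 0.581625·160 + 0.060500·420) / 0.49745625 = 161.895 / 0.49745625 ≈ 325.4457.
Intermediate flow from P to L: z_PL = a_PL · x_L = 0.30 × 161.895 / 0.49745625 = 48.5685 / 0.49745625 ≈ 97.63.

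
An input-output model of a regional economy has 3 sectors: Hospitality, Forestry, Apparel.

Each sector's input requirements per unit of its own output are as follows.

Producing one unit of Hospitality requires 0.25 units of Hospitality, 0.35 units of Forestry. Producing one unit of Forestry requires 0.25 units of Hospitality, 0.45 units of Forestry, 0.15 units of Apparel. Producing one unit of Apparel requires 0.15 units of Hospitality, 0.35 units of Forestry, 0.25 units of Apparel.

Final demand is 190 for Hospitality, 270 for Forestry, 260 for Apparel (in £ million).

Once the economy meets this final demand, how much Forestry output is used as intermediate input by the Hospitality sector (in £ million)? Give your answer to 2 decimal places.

z_21 = 301.55

I − A =
  [   0.75    -0.25    -0.15]
  [  -0.35     0.55    -0.35]
  [   0.00    -0.15     0.75]
Cofactors of I−A, C_ij = (−1)^(i+j)·(minor ij) (rows/columns in the sector order above):
  C_11 = (0.55)(0.75) − (-0.35)(-0.15) = 0.3600
  C_12 = −[(-0.35)(0.75) − (-0.35)(0.00)] = 0.2625
  C_13 = (-0.35)(-0.15) − (0.55)(0.00) = 0.0525
  C_21 = −[(-0.25)(0.75) − (-0.15)(-0.15)] = 0.2100
  C_22 = (0.75)(0.75) − (-0.15)(0.00) = 0.5625
  C_23 = −[(0.75)(-0.15) − (-0.25)(0.00)] = 0.1125
  C_31 = (-0.25)(-0.35) − (-0.15)(0.55) = 0.1700
  C_32 = −[(0.75)(-0.35) − (-0.15)(-0.35)] = 0.3150
  C_33 = (0.75)(0.55) − (-0.25)(-0.35) = 0.3250
det(I−A) = Σ_j (I−A)_1j·C_1j = (0.75)(0.3600) + (-0.25)(0.2625) + (-0.15)(0.0525) = 0.1965
adj(I−A) = Cᵀ =
  [ 0.3600   0.2100   0.1700]
  [ 0.2625   0.5625   0.3150]
  [ 0.0525   0.1125   0.3250]
(I − A)⁻¹ = adj(I−A) / det(I−A) ≈
  [   1.8321     1.0687     0.8651]
  [   1.3359     2.8626     1.6031]
  [   0.2672     0.5725     1.6539]
First solve x = (I − A)⁻¹ d = adj(I−A)·d / det(I−A); in particular x_1 = (0.3600·190 + 0.2100·270 + 0.1700·260) / 0.1965 = 169.30 / 0.1965 ≈ 861.5776.
Intermediate flow from 2 to 1: z_21 = a_21 · x_1 = 0.35 × 169.30 / 0.1965 = 59.255 / 0.1965 ≈ 301.55.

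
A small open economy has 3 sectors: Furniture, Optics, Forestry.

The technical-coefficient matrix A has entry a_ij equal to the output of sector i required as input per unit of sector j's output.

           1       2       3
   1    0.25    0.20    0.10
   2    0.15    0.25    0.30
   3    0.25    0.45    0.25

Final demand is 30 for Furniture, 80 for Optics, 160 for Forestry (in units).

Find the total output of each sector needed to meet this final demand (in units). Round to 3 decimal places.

x_1 = 194.178, x_2 = 337.797, x_3 = 480.738

I − A =
  [   0.75    -0.20    -0.10]
  [  -0.15     0.75    -0.30]
  [  -0.25    -0.45     0.75]
Cofactors of I−A, C_ij = (−1)^(i+j)·(minor ij) (rows/columns in the sector order above):
  C_11 = (0.75)(0.75) − (-0.30)(-0.45) = 0.4275
  C_12 = −[(-0.15)(0.75) − (-0.30)(-0.25)] = 0.1875
  C_13 = (-0.15)(-0.45) − (0.75)(-0.25) = 0.2550
  C_21 = −[(-0.20)(0.75) − (-0.10)(-0.45)] = 0.1950
  C_22 = (0.75)(0.75) − (-0.10)(-0.25) = 0.5375
  C_23 = −[(0.75)(-0.45) − (-0.20)(-0.25)] = 0.3875
  C_31 = (-0.20)(-0.30) − (-0.10)(0.75) = 0.1350
  C_32 = −[(0.75)(-0.30) − (-0.10)(-0.15)] = 0.2400
  C_33 = (0.75)(0.75) − (-0.20)(-0.15) = 0.5325
det(I−A) = Σ_j (I−A)_1j·C_1j = (0.75)(0.4275) + (-0.20)(0.1875) + (-0.10)(0.2550) = 0.257625
adj(I−A) = Cᵀ =
  [ 0.4275   0.1950   0.1350]
  [ 0.1875   0.5375   0.2400]
  [ 0.2550   0.3875   0.5325]
(I − A)⁻¹ = adj(I−A) / det(I−A) ≈
  [   1.6594     0.7569     0.5240]
  [   0.7278     2.0864     0.9316]
  [   0.9898     1.5041     2.0670]
x = (I − A)⁻¹ d = adj(I−A)·d / det(I−A), with det(I−A) = 0.257625:
  x_1 = (0.4275·30 + 0.1950·80 + 0.1350·160) / 0.257625 = 50.025 / 0.257625 ≈ 194.178
  x_2 = (0.1875·30 + 0.5375·80 + 0.2400·160) / 0.257625 = 87.025 / 0.257625 ≈ 337.797
  x_3 = (0.2550·30 + 0.3875·80 + 0.5325·160) / 0.257625 = 123.85 / 0.257625 ≈ 480.738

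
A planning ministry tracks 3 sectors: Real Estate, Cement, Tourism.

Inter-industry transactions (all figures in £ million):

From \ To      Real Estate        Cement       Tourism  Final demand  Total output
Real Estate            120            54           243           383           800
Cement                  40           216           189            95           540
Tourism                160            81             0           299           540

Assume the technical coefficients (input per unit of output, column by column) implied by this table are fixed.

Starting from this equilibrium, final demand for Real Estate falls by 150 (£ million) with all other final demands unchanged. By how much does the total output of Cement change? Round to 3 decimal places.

Technical coefficients a_ij = z_ij / X_j:
  a_RR = 120/800 = 0.15, a_CR = 40/800 = 0.05, a_TR = 160/800 = 0.20
  a_RC = 54/540 = 0.10, a_CC = 216/540 = 0.40, a_TC = 81/540 = 0.15
  a_RT = 243/540 = 0.45, a_CT = 189/540 = 0.35, a_TT = 0/540 = 0.00
I − A =
  [   0.85    -0.10    -0.45]
  [  -0.05     0.60    -0.35]
  [  -0.20    -0.15     1.00]
Cofactors of I−A, C_ij = (−1)^(i+j)·(minor ij) (rows/columns in the sector order above):
  C_11 = (0.60)(1.00) − (-0.35)(-0.15) = 0.5475
  C_12 = −[(-0.05)(1.00) − (-0.35)(-0.20)] = 0.1200
  C_13 = (-0.05)(-0.15) − (0.60)(-0.20) = 0.1275
  C_21 = −[(-0.10)(1.00) − (-0.45)(-0.15)] = 0.1675
  C_22 = (0.85)(1.00) − (-0.45)(-0.20) = 0.7600
  C_23 = −[(0.85)(-0.15) − (-0.10)(-0.20)] = 0.1475
  C_31 = (-0.10)(-0.35) − (-0.45)(0.60) = 0.3050
  C_32 = −[(0.85)(-0.35) − (-0.45)(-0.05)] = 0.3200
  C_33 = (0.85)(0.60) − (-0.10)(-0.05) = 0.5050
det(I−A) = Σ_j (I−A)_1j·C_1j = (0.85)(0.5475) + (-0.10)(0.1200) + (-0.45)(0.1275) = 0.3960
adj(I−A) = Cᵀ =
  [ 0.5475   0.1675   0.3050]
  [ 0.1200   0.7600   0.3200]
  [ 0.1275   0.1475   0.5050]
(I − A)⁻¹ = adj(I−A) / det(I−A) ≈
  [   1.3826     0.4230     0.7702]
  [   0.3030     1.9192     0.8081]
  [   0.3220     0.3725     1.2753]
Δx = (I − A)⁻¹ Δd with Δd having -150 in the Real Estate component and 0 elsewhere.
So Δx_C = L_CR · (-150), where L_CR = adj(I−A)_CR / det(I−A) = 0.1200 / 0.3960.
Δx_C = 0.1200 × (-150) / 0.3960 = -18.00 / 0.3960 ≈ -45.455.

Δx_C = -45.455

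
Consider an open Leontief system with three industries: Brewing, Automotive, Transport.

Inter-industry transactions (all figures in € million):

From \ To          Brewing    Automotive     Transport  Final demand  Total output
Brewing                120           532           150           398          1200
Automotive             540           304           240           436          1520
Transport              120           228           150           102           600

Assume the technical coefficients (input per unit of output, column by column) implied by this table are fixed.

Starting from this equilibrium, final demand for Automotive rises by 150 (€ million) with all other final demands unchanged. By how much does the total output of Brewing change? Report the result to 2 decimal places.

Δx_B = 141.96

Technical coefficients a_ij = z_ij / X_j:
  a_BB = 120/1200 = 0.10, a_AB = 540/1200 = 0.45, a_TB = 120/1200 = 0.10
  a_BA = 532/1520 = 0.35, a_AA = 304/1520 = 0.20, a_TA = 228/1520 = 0.15
  a_BT = 150/600 = 0.25, a_AT = 240/600 = 0.40, a_TT = 150/600 = 0.25
I − A =
  [   0.90    -0.35    -0.25]
  [  -0.45     0.80    -0.40]
  [  -0.10    -0.15     0.75]
Cofactors of I−A, C_ij = (−1)^(i+j)·(minor ij) (rows/columns in the sector order above):
  C_11 = (0.80)(0.75) − (-0.40)(-0.15) = 0.5400
  C_12 = −[(-0.45)(0.75) − (-0.40)(-0.10)] = 0.3775
  C_13 = (-0.45)(-0.15) − (0.80)(-0.10) = 0.1475
  C_21 = −[(-0.35)(0.75) − (-0.25)(-0.15)] = 0.3000
  C_22 = (0.90)(0.75) − (-0.25)(-0.10) = 0.6500
  C_23 = −[(0.90)(-0.15) − (-0.35)(-0.10)] = 0.1700
  C_31 = (-0.35)(-0.40) − (-0.25)(0.80) = 0.3400
  C_32 = −[(0.90)(-0.40) − (-0.25)(-0.45)] = 0.4725
  C_33 = (0.90)(0.80) − (-0.35)(-0.45) = 0.5625
det(I−A) = Σ_j (I−A)_1j·C_1j = (0.90)(0.5400) + (-0.35)(0.3775) + (-0.25)(0.1475) = 0.3170
adj(I−A) = Cᵀ =
  [ 0.5400   0.3000   0.3400]
  [ 0.3775   0.6500   0.4725]
  [ 0.1475   0.1700   0.5625]
(I − A)⁻¹ = adj(I−A) / det(I−A) ≈
  [   1.7035     0.9464     1.0726]
  [   1.1909     2.0505     1.4905]
  [   0.4653     0.5363     1.7744]
Δx = (I − A)⁻¹ Δd with Δd having +150 in the Automotive component and 0 elsewhere.
So Δx_B = L_BA · (+150), where L_BA = adj(I−A)_BA / det(I−A) = 0.3000 / 0.3170.
Δx_B = 0.3000 × (+150) / 0.3170 = 45.00 / 0.3170 ≈ 141.96.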